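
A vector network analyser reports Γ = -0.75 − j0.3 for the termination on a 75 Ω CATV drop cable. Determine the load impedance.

Z_L = Z_0·(1 + Γ)/(1 − Γ) = 75·(0.25 − j0.3)/(1.75 + j0.3)

Z_L ≈ 8.27 − j14.3 Ω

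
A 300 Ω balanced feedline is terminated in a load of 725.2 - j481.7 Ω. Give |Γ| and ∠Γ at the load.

Γ = (Z_L − Z_0)/(Z_L + Z_0) = (425.2 − j481.7)/(1025 − j481.7)
|Γ| = 643/1130 = 0.567

Γ ≈ 0.567 ∠ -23.4°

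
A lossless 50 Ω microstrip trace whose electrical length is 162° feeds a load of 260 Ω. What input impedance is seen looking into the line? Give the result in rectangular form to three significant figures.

Z_in ≈ 74.6 + j110 Ω

tan(βl) = tan(162°) = -0.325
Z_in = Z_0·(Z_L + jZ_0·tanβl)/(Z_0 + jZ_L·tanβl)
     = 50·(260 − j16.2)/(50 − j84.5)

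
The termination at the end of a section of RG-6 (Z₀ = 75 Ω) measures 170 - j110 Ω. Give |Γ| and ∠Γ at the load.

Γ = (Z_L − Z_0)/(Z_L + Z_0) = (95 − j110)/(245 − j110)
|Γ| = 145/269 = 0.541

Γ ≈ 0.541 ∠ -25°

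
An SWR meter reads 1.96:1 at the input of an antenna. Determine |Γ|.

|Γ| ≈ 0.324

|Γ| = (S − 1)/(S + 1) = (1.96 − 1)/(1.96 + 1) = 0.96/2.96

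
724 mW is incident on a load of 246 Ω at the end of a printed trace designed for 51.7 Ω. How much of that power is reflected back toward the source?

P_reflected ≈ 308 mW

Γ = (246 − 51.7)/(246 + 51.7) = 0.653
|Γ|² = 0.426
P_refl = |Γ|²·P_inc = 308 mW, P_del = (1 − |Γ|²)·P_inc = 416 mW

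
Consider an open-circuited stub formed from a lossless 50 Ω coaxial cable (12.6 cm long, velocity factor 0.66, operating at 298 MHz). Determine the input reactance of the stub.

X_in ≈ -19.9 Ω (capacitive)

λ = v/f = 0.66·c / 298 MHz = 0.664 m
βl = 2π·l/λ = 2π × 0.19 = 68.3°
tan(βl) = 2.51
For an open-circuited stub, Z_in = −jZ_0·cot(βl) = −jZ_0/tan(βl)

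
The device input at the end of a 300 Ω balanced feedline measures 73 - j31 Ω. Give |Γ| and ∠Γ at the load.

Γ ≈ 0.612 ∠ -167°

Γ = (Z_L − Z_0)/(Z_L + Z_0) = (-227 − j31)/(373 − j31)
|Γ| = 229/374 = 0.612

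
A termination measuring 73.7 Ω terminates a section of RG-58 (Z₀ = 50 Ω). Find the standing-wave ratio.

VSWR ≈ 1.47

For a purely resistive load, VSWR = R_L/Z_0 or Z_0/R_L (whichever > 1) = 73.7/50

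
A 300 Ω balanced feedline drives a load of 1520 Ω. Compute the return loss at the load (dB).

RL ≈ 3.47 dB

Γ = (1520 − 300)/(1520 + 300) = 0.67
RL = −20·log₁₀|Γ| = −20·log₁₀(0.67)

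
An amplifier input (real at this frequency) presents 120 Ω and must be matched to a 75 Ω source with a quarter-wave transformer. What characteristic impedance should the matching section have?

Z_qwt = √(Z_0·R_L) = √(75 × 120) = √9000

Z_qwt ≈ 94.9 Ω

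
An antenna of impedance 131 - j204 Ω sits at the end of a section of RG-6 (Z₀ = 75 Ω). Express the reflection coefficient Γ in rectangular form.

Γ ≈ 0.632 − j0.364

Γ = (Z_L − Z_0)/(Z_L + Z_0) = (56 − j204)/(206 − j204)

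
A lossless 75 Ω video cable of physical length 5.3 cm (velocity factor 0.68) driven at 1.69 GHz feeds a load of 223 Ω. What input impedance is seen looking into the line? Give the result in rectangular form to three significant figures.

Z_in ≈ 106 + j97.3 Ω

λ = v/f = 0.68·c / 1.69 GHz = 0.121 m
βl = 2π·l/λ = 2π × 0.439 = 158°
tan(βl) = tan(158°) = -0.403
Z_in = Z_0·(Z_L + jZ_0·tanβl)/(Z_0 + jZ_L·tanβl)
     = 75·(223 − j30.2)/(75 − j89.8)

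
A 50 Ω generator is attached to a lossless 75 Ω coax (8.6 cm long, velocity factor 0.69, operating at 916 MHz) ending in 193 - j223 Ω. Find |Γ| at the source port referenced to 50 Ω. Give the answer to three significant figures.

|Γ| ≈ 0.776

λ = v/f = 0.69·c / 916 MHz = 0.226 m
βl = 2π·l/λ = 2π × 0.381 = 137°
tan(βl) = -0.932
Z_in = Z_0·(Z_L + jZ_0·tanβl)/(Z_0 + jZ_L·tanβl) = 40.5 + j110 Ω
Γ_s = (Z_in − Z_s)/(Z_in + Z_s) = (-9.46 + j110)/(90.5 + j110), |Γ_s| = 0.776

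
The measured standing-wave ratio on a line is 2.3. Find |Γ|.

|Γ| = (S − 1)/(S + 1) = (2.3 − 1)/(2.3 + 1) = 1.3/3.3

|Γ| ≈ 0.394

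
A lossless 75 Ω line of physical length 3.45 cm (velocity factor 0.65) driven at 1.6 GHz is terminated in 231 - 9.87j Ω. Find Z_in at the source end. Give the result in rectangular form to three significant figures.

Z_in ≈ 25.4 + j15.2 Ω

λ = v/f = 0.65·c / 1.6 GHz = 0.122 m
βl = 2π·l/λ = 2π × 0.283 = 102°
tan(βl) = tan(102°) = -4.74
Z_in = Z_0·(Z_L + jZ_0·tanβl)/(Z_0 + jZ_L·tanβl)
     = 75·(231 − j366)/(28.2 − j1100)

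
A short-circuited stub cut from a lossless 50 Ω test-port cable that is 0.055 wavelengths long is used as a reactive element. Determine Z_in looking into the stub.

Z_in ≈ +j18 Ω

βl = 2π × 0.055 = 19.8°
tan(βl) = 0.36
For a short-circuited stub, Z_in = jZ_0·tan(βl)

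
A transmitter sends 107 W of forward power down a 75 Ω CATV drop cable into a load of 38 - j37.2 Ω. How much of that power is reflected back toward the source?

|Γ| = |(-37 − j37.2)/(113 − j37.2)| = 0.441
|Γ|² = 0.195
P_refl = |Γ|²·P_inc = 20.8 W, P_del = (1 − |Γ|²)·P_inc = 86.2 W

P_reflected ≈ 20.8 W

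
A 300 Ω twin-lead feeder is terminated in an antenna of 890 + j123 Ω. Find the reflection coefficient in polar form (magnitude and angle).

Γ = (Z_L − Z_0)/(Z_L + Z_0) = (590 + j123)/(1190 + j123)
|Γ| = 603/1200 = 0.504

Γ ≈ 0.504 ∠ 5.87°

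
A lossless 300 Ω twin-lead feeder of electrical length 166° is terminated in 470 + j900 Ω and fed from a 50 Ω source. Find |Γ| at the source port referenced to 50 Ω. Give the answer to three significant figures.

tan(βl) = -0.249
Z_in = Z_0·(Z_L + jZ_0·tanβl)/(Z_0 + jZ_L·tanβl) = 156 + j507 Ω
Γ_s = (Z_in − Z_s)/(Z_in + Z_s) = (106 + j507)/(206 + j507), |Γ_s| = 0.947

|Γ| ≈ 0.947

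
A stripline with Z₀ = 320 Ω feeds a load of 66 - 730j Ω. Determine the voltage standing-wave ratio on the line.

VSWR ≈ 30.3

Γ = (Z_L − Z_0)/(Z_L + Z_0) = (-254 − j730)/(386 − j730)
|Γ| = 773/826 = 0.936
VSWR = (1 + |Γ|)/(1 − |Γ|) = 1.94/0.064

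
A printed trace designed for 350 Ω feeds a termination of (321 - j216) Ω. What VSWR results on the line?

Γ = (Z_L − Z_0)/(Z_L + Z_0) = (-29 − j216)/(671 − j216)
|Γ| = 218/705 = 0.309
VSWR = (1 + |Γ|)/(1 − |Γ|) = 1.31/0.691

VSWR ≈ 1.9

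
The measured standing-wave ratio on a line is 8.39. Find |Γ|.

|Γ| ≈ 0.787

|Γ| = (S − 1)/(S + 1) = (8.39 − 1)/(8.39 + 1) = 7.39/9.39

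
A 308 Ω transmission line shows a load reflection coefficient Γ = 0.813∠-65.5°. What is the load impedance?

Z_L ≈ 106 − j462 Ω

Z_L = Z_0·(1 + Γ)/(1 − Γ) = 308·(1.34 − j0.74)/(0.663 + j0.74)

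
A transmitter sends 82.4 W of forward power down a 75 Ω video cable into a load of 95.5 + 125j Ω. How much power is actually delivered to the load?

|Γ| = |(20.5 + j125)/(170.5 + j125)| = 0.599
|Γ|² = 0.359
P_refl = |Γ|²·P_inc = 29.6 W, P_del = (1 − |Γ|²)·P_inc = 52.8 W

P_delivered ≈ 52.8 W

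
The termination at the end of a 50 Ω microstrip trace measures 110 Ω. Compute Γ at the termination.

Γ = (Z_L − Z_0)/(Z_L + Z_0) = (110 − 50)/(110 + 50) = 60/160

Γ = 0.375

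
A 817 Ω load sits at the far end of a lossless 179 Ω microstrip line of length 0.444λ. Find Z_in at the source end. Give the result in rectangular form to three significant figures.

βl = 2π × 0.444 = 160°
tan(βl) = tan(160°) = -0.367
Z_in = Z_0·(Z_L + jZ_0·tanβl)/(Z_0 + jZ_L·tanβl)
     = 179·(817 − j65.7)/(179 − j300)

Z_in ≈ 243 + j342 Ω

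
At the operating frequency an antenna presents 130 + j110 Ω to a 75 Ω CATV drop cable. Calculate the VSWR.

Γ = (Z_L − Z_0)/(Z_L + Z_0) = (55 + j110)/(205 + j110)
|Γ| = 123/233 = 0.529
VSWR = (1 + |Γ|)/(1 − |Γ|) = 1.53/0.471

VSWR ≈ 3.24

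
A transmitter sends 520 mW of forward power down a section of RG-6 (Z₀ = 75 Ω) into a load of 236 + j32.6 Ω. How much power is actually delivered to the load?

|Γ| = |(161 + j32.6)/(311 + j32.6)| = 0.525
|Γ|² = 0.276
P_refl = |Γ|²·P_inc = 143 mW, P_del = (1 − |Γ|²)·P_inc = 377 mW

P_delivered ≈ 377 mW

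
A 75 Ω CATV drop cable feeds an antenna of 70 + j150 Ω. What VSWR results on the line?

Γ = (Z_L − Z_0)/(Z_L + Z_0) = (-5 + j150)/(145 + j150)
|Γ| = 150/209 = 0.719
VSWR = (1 + |Γ|)/(1 − |Γ|) = 1.72/0.281

VSWR ≈ 6.13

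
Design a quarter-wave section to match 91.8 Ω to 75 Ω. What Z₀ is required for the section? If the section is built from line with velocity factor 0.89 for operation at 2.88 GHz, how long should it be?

Z_qwt = √(Z_0·R_L) = √(75 × 91.8) = √6885
λ = 0.89·c/f = 0.0927 m, so l = λ/4 = 0.0232 m

Z_qwt ≈ 83 Ω; length ≈ 2.32 cm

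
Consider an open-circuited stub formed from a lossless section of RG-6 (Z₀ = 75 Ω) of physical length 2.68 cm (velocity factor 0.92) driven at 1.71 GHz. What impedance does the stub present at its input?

Z_in ≈ −j43.7 Ω

λ = v/f = 0.92·c / 1.71 GHz = 0.161 m
βl = 2π·l/λ = 2π × 0.166 = 59.8°
tan(βl) = 1.72
For an open-circuited stub, Z_in = −jZ_0·cot(βl) = −jZ_0/tan(βl)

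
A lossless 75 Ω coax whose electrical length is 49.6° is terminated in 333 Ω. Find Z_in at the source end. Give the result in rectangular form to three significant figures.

Z_in ≈ 28.1 − j58.4 Ω

tan(βl) = tan(49.6°) = 1.17
Z_in = Z_0·(Z_L + jZ_0·tanβl)/(Z_0 + jZ_L·tanβl)
     = 75·(333 + j88.1)/(75 + j391)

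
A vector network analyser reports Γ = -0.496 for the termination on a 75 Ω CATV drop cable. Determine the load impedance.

Z_L ≈ 25.3 Ω

Z_L = Z_0·(1 + Γ)/(1 − Γ) = 75·(0.504)/(1.5)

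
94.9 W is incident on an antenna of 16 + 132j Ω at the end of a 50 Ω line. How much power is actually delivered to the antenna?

P_delivered ≈ 13.9 W

|Γ| = |(-34 + j132)/(66 + j132)| = 0.924
|Γ|² = 0.853
P_refl = |Γ|²·P_inc = 81 W, P_del = (1 − |Γ|²)·P_inc = 13.9 W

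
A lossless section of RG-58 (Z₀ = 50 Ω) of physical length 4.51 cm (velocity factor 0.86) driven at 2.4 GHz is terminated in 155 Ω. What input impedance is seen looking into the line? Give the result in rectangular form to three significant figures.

Z_in ≈ 51.3 + j60.4 Ω

λ = v/f = 0.86·c / 2.4 GHz = 0.107 m
βl = 2π·l/λ = 2π × 0.42 = 151°
tan(βl) = tan(151°) = -0.554
Z_in = Z_0·(Z_L + jZ_0·tanβl)/(Z_0 + jZ_L·tanβl)
     = 50·(155 − j27.7)/(50 − j85.8)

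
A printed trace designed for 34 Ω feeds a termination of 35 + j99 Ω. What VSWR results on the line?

VSWR ≈ 10.1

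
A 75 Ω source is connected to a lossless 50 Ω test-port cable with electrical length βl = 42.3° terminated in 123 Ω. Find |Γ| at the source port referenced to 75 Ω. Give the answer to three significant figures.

tan(βl) = 0.91
Z_in = Z_0·(Z_L + jZ_0·tanβl)/(Z_0 + jZ_L·tanβl) = 37.4 − j38.2 Ω
Γ_s = (Z_in − Z_s)/(Z_in + Z_s) = (-37.6 − j38.2)/(112 − j38.2), |Γ_s| = 0.452

|Γ| ≈ 0.452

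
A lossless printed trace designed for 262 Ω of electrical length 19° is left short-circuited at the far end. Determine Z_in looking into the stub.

Z_in ≈ +j90.2 Ω

tan(βl) = 0.344
For a short-circuited stub, Z_in = jZ_0·tan(βl)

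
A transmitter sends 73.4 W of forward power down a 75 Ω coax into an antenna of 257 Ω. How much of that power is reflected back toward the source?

P_reflected ≈ 22.1 W

Γ = (257 − 75)/(257 + 75) = 0.548
|Γ|² = 0.301
P_refl = |Γ|²·P_inc = 22.1 W, P_del = (1 − |Γ|²)·P_inc = 51.3 W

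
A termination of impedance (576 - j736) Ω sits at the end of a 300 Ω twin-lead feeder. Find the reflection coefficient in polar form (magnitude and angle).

Γ = (Z_L − Z_0)/(Z_L + Z_0) = (276 − j736)/(876 − j736)
|Γ| = 786/1140 = 0.687

Γ ≈ 0.687 ∠ -29.4°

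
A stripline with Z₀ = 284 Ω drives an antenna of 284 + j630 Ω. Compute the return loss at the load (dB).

RL ≈ 2.58 dB

Γ = (0 + j630)/(568 + j630), |Γ| = 0.743
RL = −20·log₁₀|Γ| = −20·log₁₀(0.743)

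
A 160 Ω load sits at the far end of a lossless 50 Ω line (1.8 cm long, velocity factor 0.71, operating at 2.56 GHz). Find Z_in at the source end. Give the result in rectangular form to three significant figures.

Z_in ≈ 16.3 − j9.64 Ω

λ = v/f = 0.71·c / 2.56 GHz = 0.0832 m
βl = 2π·l/λ = 2π × 0.216 = 77.9°
tan(βl) = tan(77.9°) = 4.66
Z_in = Z_0·(Z_L + jZ_0·tanβl)/(Z_0 + jZ_L·tanβl)
     = 50·(160 + j233)/(50 + j745)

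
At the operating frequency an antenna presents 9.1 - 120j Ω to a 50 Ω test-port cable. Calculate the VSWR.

VSWR ≈ 37.3

Γ = (Z_L − Z_0)/(Z_L + Z_0) = (-40.9 − j120)/(59.1 − j120)
|Γ| = 127/134 = 0.948
VSWR = (1 + |Γ|)/(1 − |Γ|) = 1.95/0.0522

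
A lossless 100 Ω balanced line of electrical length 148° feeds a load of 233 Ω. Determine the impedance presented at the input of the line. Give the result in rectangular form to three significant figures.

tan(βl) = tan(148°) = -0.625
Z_in = Z_0·(Z_L + jZ_0·tanβl)/(Z_0 + jZ_L·tanβl)
     = 100·(233 − j62.5)/(100 − j146)

Z_in ≈ 104 + j88.7 Ω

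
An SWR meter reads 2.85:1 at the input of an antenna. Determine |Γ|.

|Γ| = (S − 1)/(S + 1) = (2.85 − 1)/(2.85 + 1) = 1.85/3.85

|Γ| ≈ 0.481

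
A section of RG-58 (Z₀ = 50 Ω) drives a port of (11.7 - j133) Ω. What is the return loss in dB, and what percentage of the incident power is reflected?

RL ≈ 0.501 dB; 89.1% of incident power reflected

Γ = (-38.3 − j133)/(61.7 − j133), |Γ| = 0.944
RL = −20·log₁₀(0.944) = 0.501 dB
P_refl/P_inc = |Γ|² = 0.891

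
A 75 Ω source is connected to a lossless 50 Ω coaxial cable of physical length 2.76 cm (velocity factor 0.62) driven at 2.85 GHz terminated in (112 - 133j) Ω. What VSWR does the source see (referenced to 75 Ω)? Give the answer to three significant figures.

VSWR ≈ 4.1

λ = v/f = 0.62·c / 2.85 GHz = 0.0653 m
βl = 2π·l/λ = 2π × 0.423 = 152°
tan(βl) = -0.526
Z_in = Z_0·(Z_L + jZ_0·tanβl)/(Z_0 + jZ_L·tanβl) = 92.3 + j126 Ω
Γ_s = (Z_in − Z_s)/(Z_in + Z_s) = (17.3 + j126)/(167 + j126), |Γ_s| = 0.608
VSWR = (1 + |Γ_s|)/(1 − |Γ_s|)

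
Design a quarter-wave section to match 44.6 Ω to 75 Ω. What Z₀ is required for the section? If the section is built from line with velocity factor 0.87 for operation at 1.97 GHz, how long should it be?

Z_qwt = √(Z_0·R_L) = √(75 × 44.6) = √3345
λ = 0.87·c/f = 0.132 m, so l = λ/4 = 0.0331 m

Z_qwt ≈ 57.8 Ω; length ≈ 3.31 cm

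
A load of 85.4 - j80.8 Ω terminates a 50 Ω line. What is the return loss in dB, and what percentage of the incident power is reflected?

Γ = (35.4 − j80.8)/(135.4 − j80.8), |Γ| = 0.559
RL = −20·log₁₀(0.559) = 5.04 dB
P_refl/P_inc = |Γ|² = 0.313

RL ≈ 5.04 dB; 31.3% of incident power reflected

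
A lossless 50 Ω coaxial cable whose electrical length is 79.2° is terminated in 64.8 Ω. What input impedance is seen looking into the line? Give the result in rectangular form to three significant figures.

Z_in ≈ 39.1 − j3.78 Ω

tan(βl) = tan(79.2°) = 5.24
Z_in = Z_0·(Z_L + jZ_0·tanβl)/(Z_0 + jZ_L·tanβl)
     = 50·(64.8 + j262)/(50 + j340)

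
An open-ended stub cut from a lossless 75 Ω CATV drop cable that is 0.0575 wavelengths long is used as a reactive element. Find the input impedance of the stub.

βl = 2π × 0.0575 = 20.7°
tan(βl) = 0.378
For an open-ended stub, Z_in = −jZ_0·cot(βl) = −jZ_0/tan(βl)

Z_in ≈ −j198 Ω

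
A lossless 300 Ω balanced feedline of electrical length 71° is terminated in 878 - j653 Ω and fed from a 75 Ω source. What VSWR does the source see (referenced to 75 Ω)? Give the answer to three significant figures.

VSWR ≈ 1.94

tan(βl) = 2.9
Z_in = Z_0·(Z_L + jZ_0·tanβl)/(Z_0 + jZ_L·tanβl) = 65.8 − j46.6 Ω
Γ_s = (Z_in − Z_s)/(Z_in + Z_s) = (-9.18 − j46.6)/(141 − j46.6), |Γ_s| = 0.32
VSWR = (1 + |Γ_s|)/(1 − |Γ_s|)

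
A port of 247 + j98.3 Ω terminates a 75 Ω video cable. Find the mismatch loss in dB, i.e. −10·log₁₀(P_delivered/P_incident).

Γ = (172 + j98.3)/(322 + j98.3), |Γ| = 0.588
|Γ|² = 0.346, so P_del/P_inc = 1 − |Γ|² = 0.654
ML = −10·log₁₀(1 − |Γ|²)

mismatch loss ≈ 1.85 dB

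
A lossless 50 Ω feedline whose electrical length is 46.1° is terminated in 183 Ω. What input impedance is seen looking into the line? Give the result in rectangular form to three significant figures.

tan(βl) = tan(46.1°) = 1.04
Z_in = Z_0·(Z_L + jZ_0·tanβl)/(Z_0 + jZ_L·tanβl)
     = 50·(183 + j52)/(50 + j190)

Z_in ≈ 24.6 − j41.6 Ω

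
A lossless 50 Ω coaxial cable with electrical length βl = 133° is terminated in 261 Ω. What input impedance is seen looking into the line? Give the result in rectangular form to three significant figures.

tan(βl) = tan(133°) = -1.07
Z_in = Z_0·(Z_L + jZ_0·tanβl)/(Z_0 + jZ_L·tanβl)
     = 50·(261 − j53.6)/(50 − j280)

Z_in ≈ 17.4 + j43.5 Ω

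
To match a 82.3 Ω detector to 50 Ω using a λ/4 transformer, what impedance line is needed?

Z_qwt = √(Z_0·R_L) = √(50 × 82.3) = √4115

Z_qwt ≈ 64.1 Ω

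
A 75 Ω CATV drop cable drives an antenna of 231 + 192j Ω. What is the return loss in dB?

RL ≈ 3.29 dB

Γ = (156 + j192)/(306 + j192), |Γ| = 0.685
RL = −20·log₁₀|Γ| = −20·log₁₀(0.685)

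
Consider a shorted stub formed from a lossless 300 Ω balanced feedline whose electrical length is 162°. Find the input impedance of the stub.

Z_in ≈ −j97.5 Ω

tan(βl) = -0.325
For a shorted stub, Z_in = jZ_0·tan(βl)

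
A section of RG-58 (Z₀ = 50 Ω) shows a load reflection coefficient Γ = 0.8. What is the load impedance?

Z_L ≈ 450 Ω

Z_L = Z_0·(1 + Γ)/(1 − Γ) = 50·(1.8)/(0.2)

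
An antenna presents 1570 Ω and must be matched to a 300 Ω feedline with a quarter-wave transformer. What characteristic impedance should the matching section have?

Z_qwt ≈ 686 Ω

Z_qwt = √(Z_0·R_L) = √(300 × 1570) = √471000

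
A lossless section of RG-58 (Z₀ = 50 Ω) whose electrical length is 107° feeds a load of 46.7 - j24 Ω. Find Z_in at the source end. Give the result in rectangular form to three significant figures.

Z_in ≈ 56.6 + j25.8 Ω

tan(βl) = tan(107°) = -3.27
Z_in = Z_0·(Z_L + jZ_0·tanβl)/(Z_0 + jZ_L·tanβl)
     = 50·(46.7 − j188)/(-28.5 − j153)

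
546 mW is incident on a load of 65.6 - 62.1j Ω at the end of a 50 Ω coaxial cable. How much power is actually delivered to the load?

|Γ| = |(15.6 − j62.1)/(115.6 − j62.1)| = 0.488
|Γ|² = 0.238
P_refl = |Γ|²·P_inc = 130 mW, P_del = (1 − |Γ|²)·P_inc = 416 mW

P_delivered ≈ 416 mW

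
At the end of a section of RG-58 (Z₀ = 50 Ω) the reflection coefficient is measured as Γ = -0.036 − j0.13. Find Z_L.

Z_L ≈ 45 − j11.9 Ω

Z_L = Z_0·(1 + Γ)/(1 − Γ) = 50·(0.964 − j0.13)/(1.04 + j0.13)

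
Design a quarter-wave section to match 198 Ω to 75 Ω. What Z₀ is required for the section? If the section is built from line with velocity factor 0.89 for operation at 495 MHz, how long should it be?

Z_qwt ≈ 122 Ω; length ≈ 13.5 cm

Z_qwt = √(Z_0·R_L) = √(75 × 198) = √14850
λ = 0.89·c/f = 0.539 m, so l = λ/4 = 0.135 m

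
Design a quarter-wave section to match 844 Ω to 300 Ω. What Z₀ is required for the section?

Z_qwt ≈ 503 Ω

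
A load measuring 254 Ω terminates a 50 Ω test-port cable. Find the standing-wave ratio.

VSWR ≈ 5.08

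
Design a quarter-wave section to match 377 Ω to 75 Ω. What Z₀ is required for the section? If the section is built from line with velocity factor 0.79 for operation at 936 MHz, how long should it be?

Z_qwt ≈ 168 Ω; length ≈ 6.33 cm

Z_qwt = √(Z_0·R_L) = √(75 × 377) = √28280
λ = 0.79·c/f = 0.253 m, so l = λ/4 = 0.0633 m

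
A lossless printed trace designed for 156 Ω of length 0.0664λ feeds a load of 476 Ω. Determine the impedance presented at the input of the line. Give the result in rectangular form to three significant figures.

βl = 2π × 0.0664 = 23.9°
tan(βl) = tan(23.9°) = 0.443
Z_in = Z_0·(Z_L + jZ_0·tanβl)/(Z_0 + jZ_L·tanβl)
     = 156·(476 + j69.1)/(156 + j211)

Z_in ≈ 201 − j203 Ω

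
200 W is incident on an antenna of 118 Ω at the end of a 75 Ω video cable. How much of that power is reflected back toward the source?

Γ = (118 − 75)/(118 + 75) = 0.223
|Γ|² = 0.0496
P_refl = |Γ|²·P_inc = 9.93 W, P_del = (1 − |Γ|²)·P_inc = 190 W

P_reflected ≈ 9.93 W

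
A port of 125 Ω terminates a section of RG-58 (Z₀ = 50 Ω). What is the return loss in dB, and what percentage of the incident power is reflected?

Γ = (125 − 50)/(125 + 50) = 0.429
RL = −20·log₁₀(0.429) = 7.36 dB
P_refl/P_inc = |Γ|² = 0.184

RL ≈ 7.36 dB; 18.4% of incident power reflected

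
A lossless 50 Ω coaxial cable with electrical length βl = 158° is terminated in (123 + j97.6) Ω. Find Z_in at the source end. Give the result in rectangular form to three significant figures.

Z_in ≈ 34.2 + j62.3 Ω

tan(βl) = tan(158°) = -0.404
Z_in = Z_0·(Z_L + jZ_0·tanβl)/(Z_0 + jZ_L·tanβl)
     = 50·(123 + j77.4)/(89.4 − j49.7)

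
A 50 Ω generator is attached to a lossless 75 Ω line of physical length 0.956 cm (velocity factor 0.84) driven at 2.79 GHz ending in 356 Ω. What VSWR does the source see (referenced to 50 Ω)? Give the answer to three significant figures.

λ = v/f = 0.84·c / 2.79 GHz = 0.0903 m
βl = 2π·l/λ = 2π × 0.106 = 38.1°
tan(βl) = 0.784
Z_in = Z_0·(Z_L + jZ_0·tanβl)/(Z_0 + jZ_L·tanβl) = 38.7 − j85.2 Ω
Γ_s = (Z_in − Z_s)/(Z_in + Z_s) = (-11.3 − j85.2)/(88.7 − j85.2), |Γ_s| = 0.699
VSWR = (1 + |Γ_s|)/(1 − |Γ_s|)

VSWR ≈ 5.64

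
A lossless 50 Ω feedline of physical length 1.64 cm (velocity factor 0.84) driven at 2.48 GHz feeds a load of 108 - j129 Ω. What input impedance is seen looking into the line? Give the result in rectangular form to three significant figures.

Z_in ≈ 10 − j16.2 Ω

λ = v/f = 0.84·c / 2.48 GHz = 0.102 m
βl = 2π·l/λ = 2π × 0.161 = 58.1°
tan(βl) = tan(58.1°) = 1.61
Z_in = Z_0·(Z_L + jZ_0·tanβl)/(Z_0 + jZ_L·tanβl)
     = 50·(108 − j48.7)/(257 + j174)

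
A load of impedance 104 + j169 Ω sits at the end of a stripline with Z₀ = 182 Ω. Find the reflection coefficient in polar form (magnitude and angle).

Γ ≈ 0.56 ∠ 84.2°

Γ = (Z_L − Z_0)/(Z_L + Z_0) = (-78 + j169)/(286 + j169)
|Γ| = 186/332 = 0.56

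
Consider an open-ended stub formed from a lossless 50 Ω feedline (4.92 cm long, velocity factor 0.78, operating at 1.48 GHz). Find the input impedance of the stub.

λ = v/f = 0.78·c / 1.48 GHz = 0.158 m
βl = 2π·l/λ = 2π × 0.311 = 112°
tan(βl) = -2.47
For an open-ended stub, Z_in = −jZ_0·cot(βl) = −jZ_0/tan(βl)

Z_in ≈ +j20.2 Ω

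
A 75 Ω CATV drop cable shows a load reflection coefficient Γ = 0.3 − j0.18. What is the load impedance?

Z_L ≈ 126 − j51.7 Ω

Z_L = Z_0·(1 + Γ)/(1 − Γ) = 75·(1.3 − j0.18)/(0.7 + j0.18)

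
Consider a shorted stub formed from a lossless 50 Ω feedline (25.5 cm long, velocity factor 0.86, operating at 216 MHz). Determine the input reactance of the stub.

X_in ≈ 214 Ω (inductive)

λ = v/f = 0.86·c / 216 MHz = 1.19 m
βl = 2π·l/λ = 2π × 0.213 = 76.9°
tan(βl) = 4.28
For a shorted stub, Z_in = jZ_0·tan(βl)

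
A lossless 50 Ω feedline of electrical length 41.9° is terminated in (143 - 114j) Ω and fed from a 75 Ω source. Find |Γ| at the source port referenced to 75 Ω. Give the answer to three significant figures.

|Γ| ≈ 0.703

tan(βl) = 0.897
Z_in = Z_0·(Z_L + jZ_0·tanβl)/(Z_0 + jZ_L·tanβl) = 16.3 − j36.4 Ω
Γ_s = (Z_in − Z_s)/(Z_in + Z_s) = (-58.7 − j36.4)/(91.3 − j36.4), |Γ_s| = 0.703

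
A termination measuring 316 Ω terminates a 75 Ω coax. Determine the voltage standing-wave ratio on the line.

VSWR ≈ 4.21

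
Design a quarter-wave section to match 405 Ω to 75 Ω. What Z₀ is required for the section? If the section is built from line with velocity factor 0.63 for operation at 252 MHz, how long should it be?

Z_qwt ≈ 174 Ω; length ≈ 18.8 cm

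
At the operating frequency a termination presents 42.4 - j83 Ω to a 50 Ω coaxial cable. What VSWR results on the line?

VSWR ≈ 5.08

Γ = (Z_L − Z_0)/(Z_L + Z_0) = (-7.6 − j83)/(92.4 − j83)
|Γ| = 83.3/124 = 0.671
VSWR = (1 + |Γ|)/(1 − |Γ|) = 1.67/0.329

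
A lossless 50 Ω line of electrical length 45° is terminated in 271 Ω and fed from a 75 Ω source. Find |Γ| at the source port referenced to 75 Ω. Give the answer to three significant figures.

|Γ| ≈ 0.71

tan(βl) = 1
Z_in = Z_0·(Z_L + jZ_0·tanβl)/(Z_0 + jZ_L·tanβl) = 17.8 − j46.7 Ω
Γ_s = (Z_in − Z_s)/(Z_in + Z_s) = (-57.2 − j46.7)/(92.8 − j46.7), |Γ_s| = 0.71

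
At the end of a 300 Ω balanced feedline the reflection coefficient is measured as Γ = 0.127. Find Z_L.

Z_L = Z_0·(1 + Γ)/(1 − Γ) = 300·(1.13)/(0.873)

Z_L ≈ 387 Ω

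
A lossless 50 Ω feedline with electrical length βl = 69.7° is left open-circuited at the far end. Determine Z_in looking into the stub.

tan(βl) = 2.7
For an open-circuited stub, Z_in = −jZ_0·cot(βl) = −jZ_0/tan(βl)

Z_in ≈ −j18.5 Ω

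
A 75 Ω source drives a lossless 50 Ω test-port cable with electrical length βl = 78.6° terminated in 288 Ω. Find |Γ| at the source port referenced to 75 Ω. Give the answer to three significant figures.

tan(βl) = 4.96
Z_in = Z_0·(Z_L + jZ_0·tanβl)/(Z_0 + jZ_L·tanβl) = 9.02 − j9.77 Ω
Γ_s = (Z_in − Z_s)/(Z_in + Z_s) = (-66 − j9.77)/(84 − j9.77), |Γ_s| = 0.788

|Γ| ≈ 0.788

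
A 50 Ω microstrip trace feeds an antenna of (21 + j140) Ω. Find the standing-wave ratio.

VSWR ≈ 21.4

Γ = (Z_L − Z_0)/(Z_L + Z_0) = (-29 + j140)/(71 + j140)
|Γ| = 143/157 = 0.911
VSWR = (1 + |Γ|)/(1 − |Γ|) = 1.91/0.0892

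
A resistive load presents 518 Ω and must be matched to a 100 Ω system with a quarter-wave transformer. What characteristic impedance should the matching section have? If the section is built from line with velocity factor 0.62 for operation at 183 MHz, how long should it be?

Z_qwt ≈ 228 Ω; length ≈ 25.4 cm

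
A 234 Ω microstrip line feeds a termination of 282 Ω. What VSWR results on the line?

VSWR ≈ 1.21

For a purely resistive load, VSWR = R_L/Z_0 or Z_0/R_L (whichever > 1) = 282/234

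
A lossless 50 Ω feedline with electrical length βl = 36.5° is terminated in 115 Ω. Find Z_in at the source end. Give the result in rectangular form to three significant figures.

tan(βl) = tan(36.5°) = 0.74
Z_in = Z_0·(Z_L + jZ_0·tanβl)/(Z_0 + jZ_L·tanβl)
     = 50·(115 + j37)/(50 + j85.1)

Z_in ≈ 45.7 − j40.7 Ω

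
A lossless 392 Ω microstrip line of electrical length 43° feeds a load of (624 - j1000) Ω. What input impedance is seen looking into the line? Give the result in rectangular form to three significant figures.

tan(βl) = tan(43°) = 0.933
Z_in = Z_0·(Z_L + jZ_0·tanβl)/(Z_0 + jZ_L·tanβl)
     = 392·(624 − j634)/(1320 + j582)

Z_in ≈ 85.7 − j225 Ω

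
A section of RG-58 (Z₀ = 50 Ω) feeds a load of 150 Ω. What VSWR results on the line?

For a purely resistive load, VSWR = R_L/Z_0 or Z_0/R_L (whichever > 1) = 150/50

VSWR ≈ 3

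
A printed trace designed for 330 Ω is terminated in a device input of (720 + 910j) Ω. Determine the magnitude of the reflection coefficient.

|Γ| ≈ 0.713

Γ = (Z_L − Z_0)/(Z_L + Z_0) = (390 + j910)/(1050 + j910)
|Γ| = 990/1390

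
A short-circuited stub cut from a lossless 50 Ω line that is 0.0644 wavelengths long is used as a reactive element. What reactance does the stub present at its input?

βl = 2π × 0.0644 = 23.2°
tan(βl) = 0.428
For a short-circuited stub, Z_in = jZ_0·tan(βl)

X_in ≈ 21.4 Ω (inductive)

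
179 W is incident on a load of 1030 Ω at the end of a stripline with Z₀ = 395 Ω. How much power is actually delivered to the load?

P_delivered ≈ 143 W

Γ = (1030 − 395)/(1030 + 395) = 0.446
|Γ|² = 0.199
P_refl = |Γ|²·P_inc = 35.5 W, P_del = (1 − |Γ|²)·P_inc = 143 W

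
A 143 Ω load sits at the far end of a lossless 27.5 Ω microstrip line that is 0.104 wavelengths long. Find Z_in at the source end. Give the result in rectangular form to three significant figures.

βl = 2π × 0.104 = 37.4°
tan(βl) = tan(37.4°) = 0.766
Z_in = Z_0·(Z_L + jZ_0·tanβl)/(Z_0 + jZ_L·tanβl)
     = 27.5·(143 + j21.1)/(27.5 + j109)

Z_in ≈ 13.5 − j32.5 Ω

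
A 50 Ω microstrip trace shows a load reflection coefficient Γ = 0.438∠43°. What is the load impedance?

Z_L ≈ 73.3 + j54.2 Ω

Z_L = Z_0·(1 + Γ)/(1 − Γ) = 50·(1.32 + j0.299)/(0.68 − j0.299)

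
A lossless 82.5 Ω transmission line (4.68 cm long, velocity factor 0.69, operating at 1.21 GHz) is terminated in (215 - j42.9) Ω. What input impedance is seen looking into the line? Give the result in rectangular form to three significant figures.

Z_in ≈ 31.7 + j16.8 Ω

λ = v/f = 0.69·c / 1.21 GHz = 0.171 m
βl = 2π·l/λ = 2π × 0.274 = 98.5°
tan(βl) = tan(98.5°) = -6.7
Z_in = Z_0·(Z_L + jZ_0·tanβl)/(Z_0 + jZ_L·tanβl)
     = 82.5·(215 − j596)/(-205 − j1440)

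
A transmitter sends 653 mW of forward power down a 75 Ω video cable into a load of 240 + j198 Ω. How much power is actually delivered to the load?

P_delivered ≈ 340 mW

|Γ| = |(165 + j198)/(315 + j198)| = 0.693
|Γ|² = 0.48
P_refl = |Γ|²·P_inc = 313 mW, P_del = (1 − |Γ|²)·P_inc = 340 mW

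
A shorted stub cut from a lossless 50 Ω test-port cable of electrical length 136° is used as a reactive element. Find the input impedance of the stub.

Z_in ≈ −j48.3 Ω

tan(βl) = -0.966
For a shorted stub, Z_in = jZ_0·tan(βl)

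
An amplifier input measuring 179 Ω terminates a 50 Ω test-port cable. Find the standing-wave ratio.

VSWR ≈ 3.58

Γ = (179 − 50)/(179 + 50) = 0.563
VSWR = (1 + 0.563)/(1 − 0.563)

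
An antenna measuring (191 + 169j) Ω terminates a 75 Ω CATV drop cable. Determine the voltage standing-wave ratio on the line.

VSWR ≈ 4.72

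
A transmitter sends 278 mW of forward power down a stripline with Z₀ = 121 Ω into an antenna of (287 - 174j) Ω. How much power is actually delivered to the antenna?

|Γ| = |(166 − j174)/(408 − j174)| = 0.542
|Γ|² = 0.294
P_refl = |Γ|²·P_inc = 81.7 mW, P_del = (1 − |Γ|²)·P_inc = 196 mW

P_delivered ≈ 196 mW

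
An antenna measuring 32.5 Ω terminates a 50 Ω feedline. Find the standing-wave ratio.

VSWR ≈ 1.54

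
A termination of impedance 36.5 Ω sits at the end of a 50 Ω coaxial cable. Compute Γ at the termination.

Γ = -0.156

Γ = (Z_L − Z_0)/(Z_L + Z_0) = (36.5 − 50)/(36.5 + 50) = -13.5/86.5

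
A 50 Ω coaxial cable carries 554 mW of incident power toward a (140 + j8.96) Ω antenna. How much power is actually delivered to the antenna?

|Γ| = |(90 + j8.96)/(190 + j8.96)| = 0.475
|Γ|² = 0.226
P_refl = |Γ|²·P_inc = 125 mW, P_del = (1 − |Γ|²)·P_inc = 429 mW

P_delivered ≈ 429 mW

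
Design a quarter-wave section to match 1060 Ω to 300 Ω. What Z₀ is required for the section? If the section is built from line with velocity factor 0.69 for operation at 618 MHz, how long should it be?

Z_qwt ≈ 564 Ω; length ≈ 8.37 cm

Z_qwt = √(Z_0·R_L) = √(300 × 1060) = √318000
λ = 0.69·c/f = 0.335 m, so l = λ/4 = 0.0837 m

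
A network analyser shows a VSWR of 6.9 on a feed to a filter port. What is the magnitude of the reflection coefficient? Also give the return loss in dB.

|Γ| = (S − 1)/(S + 1) = (6.9 − 1)/(6.9 + 1) = 5.9/7.9
RL = −20·log₁₀|Γ| = −20·log₁₀(0.747)

|Γ| ≈ 0.747; return loss ≈ 2.54 dB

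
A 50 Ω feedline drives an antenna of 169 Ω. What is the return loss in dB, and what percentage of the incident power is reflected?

Γ = (169 − 50)/(169 + 50) = 0.543
RL = −20·log₁₀(0.543) = 5.3 dB
P_refl/P_inc = |Γ|² = 0.295

RL ≈ 5.3 dB; 29.5% of incident power reflected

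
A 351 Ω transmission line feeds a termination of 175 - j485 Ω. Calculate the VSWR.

VSWR ≈ 6.17

Γ = (Z_L − Z_0)/(Z_L + Z_0) = (-176 − j485)/(526 − j485)
|Γ| = 516/715 = 0.721
VSWR = (1 + |Γ|)/(1 − |Γ|) = 1.72/0.279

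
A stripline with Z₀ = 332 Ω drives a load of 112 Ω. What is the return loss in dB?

Γ = (112 − 332)/(112 + 332) = -0.495
RL = −20·log₁₀|Γ| = −20·log₁₀(0.495)

RL ≈ 6.1 dB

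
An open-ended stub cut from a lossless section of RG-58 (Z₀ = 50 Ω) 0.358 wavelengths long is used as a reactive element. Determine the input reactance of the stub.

X_in ≈ 40.3 Ω (inductive)

βl = 2π × 0.358 = 129°
tan(βl) = -1.24
For an open-ended stub, Z_in = −jZ_0·cot(βl) = −jZ_0/tan(βl)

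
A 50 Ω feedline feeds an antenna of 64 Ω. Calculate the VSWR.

VSWR ≈ 1.28

Γ = (64 − 50)/(64 + 50) = 0.123
VSWR = (1 + 0.123)/(1 − 0.123)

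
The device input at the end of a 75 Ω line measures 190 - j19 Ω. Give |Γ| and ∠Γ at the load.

Γ ≈ 0.439 ∠ -5.28°

Γ = (Z_L − Z_0)/(Z_L + Z_0) = (115 − j19)/(265 − j19)
|Γ| = 117/266 = 0.439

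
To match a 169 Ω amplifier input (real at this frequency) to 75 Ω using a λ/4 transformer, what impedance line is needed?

Z_qwt = √(Z_0·R_L) = √(75 × 169) = √12680

Z_qwt ≈ 113 Ω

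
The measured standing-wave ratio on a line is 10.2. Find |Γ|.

|Γ| ≈ 0.821

|Γ| = (S − 1)/(S + 1) = (10.2 − 1)/(10.2 + 1) = 9.2/11.2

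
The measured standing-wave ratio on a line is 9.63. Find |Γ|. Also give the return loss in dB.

|Γ| ≈ 0.812; return loss ≈ 1.81 dB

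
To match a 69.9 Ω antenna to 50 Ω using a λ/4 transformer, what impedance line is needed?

Z_qwt = √(Z_0·R_L) = √(50 × 69.9) = √3495

Z_qwt ≈ 59.1 Ω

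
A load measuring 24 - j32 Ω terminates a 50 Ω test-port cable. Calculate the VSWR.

Γ = (Z_L − Z_0)/(Z_L + Z_0) = (-26 − j32)/(74 − j32)
|Γ| = 41.2/80.6 = 0.511
VSWR = (1 + |Γ|)/(1 − |Γ|) = 1.51/0.489

VSWR ≈ 3.09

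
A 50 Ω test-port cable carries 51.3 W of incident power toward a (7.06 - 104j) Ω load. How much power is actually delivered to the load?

|Γ| = |(-42.94 − j104)/(57.06 − j104)| = 0.949
|Γ|² = 0.9
P_refl = |Γ|²·P_inc = 46.2 W, P_del = (1 − |Γ|²)·P_inc = 5.15 W

P_delivered ≈ 5.15 W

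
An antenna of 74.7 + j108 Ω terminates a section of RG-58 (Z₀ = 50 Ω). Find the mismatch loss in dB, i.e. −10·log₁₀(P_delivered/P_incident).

mismatch loss ≈ 2.6 dB

Γ = (24.7 + j108)/(124.7 + j108), |Γ| = 0.672
|Γ|² = 0.451, so P_del/P_inc = 1 − |Γ|² = 0.549
ML = −10·log₁₀(1 − |Γ|²)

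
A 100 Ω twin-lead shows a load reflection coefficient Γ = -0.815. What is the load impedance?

Z_L ≈ 10.2 Ω

Z_L = Z_0·(1 + Γ)/(1 − Γ) = 100·(0.185)/(1.81)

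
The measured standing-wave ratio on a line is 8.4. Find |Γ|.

|Γ| = (S − 1)/(S + 1) = (8.4 − 1)/(8.4 + 1) = 7.4/9.4

|Γ| ≈ 0.787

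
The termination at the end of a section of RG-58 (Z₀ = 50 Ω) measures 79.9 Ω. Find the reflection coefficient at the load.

Γ = (Z_L − Z_0)/(Z_L + Z_0) = (79.9 − 50)/(79.9 + 50) = 29.9/129.9

Γ = 0.23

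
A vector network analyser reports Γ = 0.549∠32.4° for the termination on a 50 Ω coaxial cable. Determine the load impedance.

Z_L = Z_0·(1 + Γ)/(1 − Γ) = 50·(1.46 + j0.294)/(0.536 − j0.294)

Z_L ≈ 93.3 + j78.6 Ω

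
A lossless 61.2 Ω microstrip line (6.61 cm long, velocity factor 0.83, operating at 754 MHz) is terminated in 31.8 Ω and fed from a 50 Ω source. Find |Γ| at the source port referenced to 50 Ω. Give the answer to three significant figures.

|Γ| ≈ 0.392

λ = v/f = 0.83·c / 754 MHz = 0.33 m
βl = 2π·l/λ = 2π × 0.2 = 72.1°
tan(βl) = 3.09
Z_in = Z_0·(Z_L + jZ_0·tanβl)/(Z_0 + jZ_L·tanβl) = 93.7 + j38.6 Ω
Γ_s = (Z_in − Z_s)/(Z_in + Z_s) = (43.7 + j38.6)/(144 + j38.6), |Γ_s| = 0.392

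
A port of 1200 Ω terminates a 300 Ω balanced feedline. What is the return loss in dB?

RL ≈ 4.44 dB

Γ = (1200 − 300)/(1200 + 300) = 0.6
RL = −20·log₁₀|Γ| = −20·log₁₀(0.6)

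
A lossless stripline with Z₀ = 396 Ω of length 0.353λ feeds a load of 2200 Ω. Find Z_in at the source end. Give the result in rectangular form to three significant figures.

βl = 2π × 0.353 = 127°
tan(βl) = tan(127°) = -1.32
Z_in = Z_0·(Z_L + jZ_0·tanβl)/(Z_0 + jZ_L·tanβl)
     = 396·(2200 − j524)/(396 − j2910)

Z_in ≈ 110 + j284 Ω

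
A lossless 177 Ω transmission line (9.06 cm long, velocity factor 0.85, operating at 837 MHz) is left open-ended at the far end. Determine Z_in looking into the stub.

λ = v/f = 0.85·c / 837 MHz = 0.305 m
βl = 2π·l/λ = 2π × 0.297 = 107°
tan(βl) = -3.26
For an open-ended stub, Z_in = −jZ_0·cot(βl) = −jZ_0/tan(βl)

Z_in ≈ +j54.3 Ω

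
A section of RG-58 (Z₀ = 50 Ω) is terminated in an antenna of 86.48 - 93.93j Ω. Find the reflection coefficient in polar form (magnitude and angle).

Γ ≈ 0.608 ∠ -34.2°

Γ = (Z_L − Z_0)/(Z_L + Z_0) = (36.48 − j93.93)/(136.5 − j93.93)
|Γ| = 101/166 = 0.608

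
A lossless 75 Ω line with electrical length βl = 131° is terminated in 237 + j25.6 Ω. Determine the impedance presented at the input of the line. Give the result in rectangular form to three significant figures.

Z_in ≈ 36.3 + j51.3 Ω

tan(βl) = tan(131°) = -1.15
Z_in = Z_0·(Z_L + jZ_0·tanβl)/(Z_0 + jZ_L·tanβl)
     = 75·(237 − j60.7)/(104 − j273)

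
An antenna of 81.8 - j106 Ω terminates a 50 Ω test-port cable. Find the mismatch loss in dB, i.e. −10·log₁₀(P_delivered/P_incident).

mismatch loss ≈ 2.43 dB

Γ = (31.8 − j106)/(131.8 − j106), |Γ| = 0.654
|Γ|² = 0.428, so P_del/P_inc = 1 − |Γ|² = 0.572
ML = −10·log₁₀(1 − |Γ|²)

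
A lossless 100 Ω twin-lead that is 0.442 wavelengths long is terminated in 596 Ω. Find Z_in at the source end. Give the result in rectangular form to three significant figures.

Z_in ≈ 111 + j213 Ω

βl = 2π × 0.442 = 159°
tan(βl) = tan(159°) = -0.381
Z_in = Z_0·(Z_L + jZ_0·tanβl)/(Z_0 + jZ_L·tanβl)
     = 100·(596 − j38.1)/(100 − j227)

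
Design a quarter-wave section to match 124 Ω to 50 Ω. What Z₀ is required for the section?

Z_qwt ≈ 78.7 Ω

Z_qwt = √(Z_0·R_L) = √(50 × 124) = √6200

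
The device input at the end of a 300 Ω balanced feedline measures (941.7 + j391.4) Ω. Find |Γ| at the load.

|Γ| ≈ 0.577

Γ = (Z_L − Z_0)/(Z_L + Z_0) = (641.7 + j391.4)/(1242 + j391.4)
|Γ| = 752/1300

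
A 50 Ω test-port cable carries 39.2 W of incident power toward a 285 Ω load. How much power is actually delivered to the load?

Γ = (285 − 50)/(285 + 50) = 0.701
|Γ|² = 0.492
P_refl = |Γ|²·P_inc = 19.3 W, P_del = (1 − |Γ|²)·P_inc = 19.9 W

P_delivered ≈ 19.9 W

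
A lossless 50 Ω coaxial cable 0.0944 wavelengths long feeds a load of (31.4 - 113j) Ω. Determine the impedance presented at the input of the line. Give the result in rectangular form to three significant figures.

Z_in ≈ 6.98 − j32.6 Ω

βl = 2π × 0.0944 = 34°
tan(βl) = tan(34°) = 0.674
Z_in = Z_0·(Z_L + jZ_0·tanβl)/(Z_0 + jZ_L·tanβl)
     = 50·(31.4 − j79.3)/(126 + j21.2)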